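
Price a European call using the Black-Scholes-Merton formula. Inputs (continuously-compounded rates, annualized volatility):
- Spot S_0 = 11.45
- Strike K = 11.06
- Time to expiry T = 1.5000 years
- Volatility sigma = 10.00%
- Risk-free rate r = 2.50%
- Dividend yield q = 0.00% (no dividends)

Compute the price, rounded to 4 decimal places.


Answer: Price = 1.0290

Derivation:
d1 = (ln(S/K) + (r - q + 0.5*sigma^2) * T) / (sigma * sqrt(T)) = 0.65037818
d2 = d1 - sigma * sqrt(T) = 0.52790369
exp(-rT) = 0.96319442; exp(-qT) = 1.00000000
C = S_0 * exp(-qT) * N(d1) - K * exp(-rT) * N(d2)
N(d1) = 0.74227602; N(d2) = 0.70121691
C = 11.4500 * 1.00000000 * 0.74227602 - 11.0600 * 0.96319442 * 0.70121691 = 1.0290


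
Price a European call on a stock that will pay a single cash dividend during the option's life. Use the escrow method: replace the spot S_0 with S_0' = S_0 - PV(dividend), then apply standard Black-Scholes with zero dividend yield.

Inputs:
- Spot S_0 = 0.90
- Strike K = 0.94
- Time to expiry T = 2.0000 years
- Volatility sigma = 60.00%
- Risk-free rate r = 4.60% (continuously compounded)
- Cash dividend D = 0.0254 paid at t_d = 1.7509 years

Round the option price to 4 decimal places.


PV(D) = D * exp(-r * t_d) = 0.0254 * 0.92261671 = 0.02343446
S_0' = S_0 - PV(D) = 0.9000 - 0.02343446 = 0.87656554
d1 = (ln(S_0'/K) + (r + sigma^2/2)*T) / (sigma*sqrt(T)) = 0.45034640
d2 = d1 - sigma*sqrt(T) = -0.39818173
exp(-rT) = 0.91210515
N(d1) = 0.67376966; N(d2) = 0.34524812
C = S_0' * N(d1) - K * exp(-rT) * N(d2) = 0.87656554 * 0.67376966 - 0.9400 * 0.91210515 * 0.34524812 = 0.2946

Answer: Price = 0.2946


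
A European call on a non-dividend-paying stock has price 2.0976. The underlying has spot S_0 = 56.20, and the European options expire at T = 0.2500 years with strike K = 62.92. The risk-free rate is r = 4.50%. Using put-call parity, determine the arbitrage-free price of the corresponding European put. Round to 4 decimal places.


Answer: Put price = 8.1137

Derivation:
Put-call parity: C - P = S_0 * exp(-qT) - K * exp(-rT).
S_0 * exp(-qT) = 56.2000 * 1.00000000 = 56.20000000
K * exp(-rT) = 62.9200 * 0.98881304 = 62.21611677
P = C - S*exp(-qT) + K*exp(-rT)
P = 2.0976 - 56.20000000 + 62.21611677 = 8.1137


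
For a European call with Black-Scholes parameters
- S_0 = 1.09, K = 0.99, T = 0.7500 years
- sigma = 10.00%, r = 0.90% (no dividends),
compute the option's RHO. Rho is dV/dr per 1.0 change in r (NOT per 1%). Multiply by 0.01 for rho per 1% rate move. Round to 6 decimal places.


Answer: Rho = 0.644622

Derivation:
d1 = 1.2323891612; d2 = 1.1457866208
phi(d1) = 0.1866854702; exp(-qT) = 1.0000000000; exp(-rT) = 0.9932727301
N(d2) = 0.8740582738
Rho = K*T*exp(-rT)*N(d2) = 0.9900 * 0.7500 * 0.9932727301 * 0.8740582738 = 0.644622


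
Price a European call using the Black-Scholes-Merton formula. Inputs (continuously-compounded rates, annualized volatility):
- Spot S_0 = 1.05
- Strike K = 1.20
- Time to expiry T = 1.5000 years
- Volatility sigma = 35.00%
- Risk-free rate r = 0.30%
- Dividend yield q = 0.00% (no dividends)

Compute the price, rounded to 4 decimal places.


Answer: Price = 0.1266

Derivation:
d1 = (ln(S/K) + (r - q + 0.5*sigma^2) * T) / (sigma * sqrt(T)) = -0.08668019
d2 = d1 - sigma * sqrt(T) = -0.51534090
exp(-rT) = 0.99551011; exp(-qT) = 1.00000000
C = S_0 * exp(-qT) * N(d1) - K * exp(-rT) * N(d2)
N(d1) = 0.46546286; N(d2) = 0.30315741
C = 1.0500 * 1.00000000 * 0.46546286 - 1.2000 * 0.99551011 * 0.30315741 = 0.1266


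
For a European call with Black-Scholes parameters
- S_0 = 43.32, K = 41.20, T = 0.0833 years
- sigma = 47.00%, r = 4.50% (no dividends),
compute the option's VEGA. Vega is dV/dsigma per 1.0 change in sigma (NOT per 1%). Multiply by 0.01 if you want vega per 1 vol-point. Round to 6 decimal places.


Answer: Vega = 4.476073

Derivation:
d1 = 0.4653525197; d2 = 0.3297023447
phi(d1) = 0.3580026047; exp(-qT) = 1.0000000000; exp(-rT) = 0.9962585169
Vega = S * exp(-qT) * phi(d1) * sqrt(T) = 43.3200 * 1.0000000000 * 0.3580026047 * 0.2886173938 = 4.476073


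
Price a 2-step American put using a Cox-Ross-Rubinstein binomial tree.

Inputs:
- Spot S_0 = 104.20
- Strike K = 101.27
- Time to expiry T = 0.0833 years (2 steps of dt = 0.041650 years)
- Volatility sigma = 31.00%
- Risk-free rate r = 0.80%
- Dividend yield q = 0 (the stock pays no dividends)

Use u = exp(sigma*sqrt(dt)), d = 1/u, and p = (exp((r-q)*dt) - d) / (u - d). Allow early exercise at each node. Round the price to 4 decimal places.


dt = T/N = 0.041650
u = exp(sigma*sqrt(dt)) = 1.065310; d = 1/u = 0.938694
p = (exp((r-q)*dt) - d) / (u - d) = 0.486821
Discount per step: exp(-r*dt) = 0.999667
Stock lattice S(k, i) with i counting down-moves:
  k=0: S(0,0) = 104.2000
  k=1: S(1,0) = 111.0053; S(1,1) = 97.8119
  k=2: S(2,0) = 118.2551; S(2,1) = 104.2000; S(2,2) = 91.8154
Terminal payoffs V(N, i) = max(K - S_T, 0):
  V(2,0) = 0.000000; V(2,1) = 0.000000; V(2,2) = 9.454560
Backward induction: V(k, i) = exp(-r*dt) * [p * V(k+1, i) + (1-p) * V(k+1, i+1)]; then take max(V_cont, immediate exercise) for American.
  V(1,0) = exp(-r*dt) * [p*0.000000 + (1-p)*0.000000] = 0.000000; exercise = 0.000000; V(1,0) = max -> 0.000000
  V(1,1) = exp(-r*dt) * [p*0.000000 + (1-p)*9.454560] = 4.850267; exercise = 3.458095; V(1,1) = max -> 4.850267
  V(0,0) = exp(-r*dt) * [p*0.000000 + (1-p)*4.850267] = 2.488227; exercise = 0.000000; V(0,0) = max -> 2.488227

Answer: Price = V(0,0) = 2.4882


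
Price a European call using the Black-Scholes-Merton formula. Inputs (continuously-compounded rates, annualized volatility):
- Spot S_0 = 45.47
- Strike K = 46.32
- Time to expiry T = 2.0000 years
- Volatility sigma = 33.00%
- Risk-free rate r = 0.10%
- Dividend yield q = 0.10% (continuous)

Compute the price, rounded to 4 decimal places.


d1 = (ln(S/K) + (r - q + 0.5*sigma^2) * T) / (sigma * sqrt(T)) = 0.19365927
d2 = d1 - sigma * sqrt(T) = -0.27303121
exp(-rT) = 0.99800200; exp(-qT) = 0.99800200
C = S_0 * exp(-qT) * N(d1) - K * exp(-rT) * N(d2)
N(d1) = 0.57677866; N(d2) = 0.39241461
C = 45.4700 * 0.99800200 * 0.57677866 - 46.3200 * 0.99800200 * 0.39241461 = 8.0334

Answer: Price = 8.0334


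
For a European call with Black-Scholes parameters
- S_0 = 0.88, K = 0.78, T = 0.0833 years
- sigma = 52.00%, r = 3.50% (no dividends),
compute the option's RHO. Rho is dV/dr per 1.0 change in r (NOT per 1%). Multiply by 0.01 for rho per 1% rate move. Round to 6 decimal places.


Answer: Rho = 0.050066

Derivation:
d1 = 0.8982190122; d2 = 0.7481379674
phi(d1) = 0.2665116743; exp(-qT) = 1.0000000000; exp(-rT) = 0.9970887459
N(d2) = 0.7728115285
Rho = K*T*exp(-rT)*N(d2) = 0.7800 * 0.0833 * 0.9970887459 * 0.7728115285 = 0.050066


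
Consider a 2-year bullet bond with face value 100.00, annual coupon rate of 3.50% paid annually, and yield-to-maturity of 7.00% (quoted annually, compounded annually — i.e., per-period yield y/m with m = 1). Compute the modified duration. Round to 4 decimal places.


Answer: Modified duration = 1.8365

Derivation:
Coupon per period c = face * coupon_rate / m = 3.500000
Periods per year m = 1; per-period yield y/m = 0.070000
Number of cashflows N = 2
Cashflows (t years, CF_t, discount factor 1/(1+y/m)^(m*t), PV):
  t = 1.0000: CF_t = 3.500000, DF = 0.934579, PV = 3.271028
  t = 2.0000: CF_t = 103.500000, DF = 0.873439, PV = 90.400908
Price P = sum_t PV_t = 93.671936
First compute Macaulay numerator sum_t t * PV_t:
  t * PV_t at t = 1.0000: 3.271028
  t * PV_t at t = 2.0000: 180.801817
Macaulay duration D = 184.072845 / 93.671936 = 1.965080
Modified duration = D / (1 + y/m) = 1.965080 / (1 + 0.070000) = 1.836523


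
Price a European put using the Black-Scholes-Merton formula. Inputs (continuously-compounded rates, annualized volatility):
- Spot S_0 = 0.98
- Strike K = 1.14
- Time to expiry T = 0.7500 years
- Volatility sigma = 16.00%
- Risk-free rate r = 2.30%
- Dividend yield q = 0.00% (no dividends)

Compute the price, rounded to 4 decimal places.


d1 = (ln(S/K) + (r - q + 0.5*sigma^2) * T) / (sigma * sqrt(T)) = -0.89764233
d2 = d1 - sigma * sqrt(T) = -1.03620639
exp(-rT) = 0.98289793; exp(-qT) = 1.00000000
P = K * exp(-rT) * N(-d2) - S_0 * exp(-qT) * N(-d1)
N(-d1) = 0.81531187; N(-d2) = 0.84994707
P = 1.1400 * 0.98289793 * 0.84994707 - 0.9800 * 1.00000000 * 0.81531187 = 0.1534

Answer: Price = 0.1534


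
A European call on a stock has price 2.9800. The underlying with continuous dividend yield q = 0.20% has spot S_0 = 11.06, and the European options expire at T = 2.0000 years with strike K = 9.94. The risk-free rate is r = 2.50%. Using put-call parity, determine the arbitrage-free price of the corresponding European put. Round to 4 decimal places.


Answer: Put price = 1.4194

Derivation:
Put-call parity: C - P = S_0 * exp(-qT) - K * exp(-rT).
S_0 * exp(-qT) = 11.0600 * 0.99600799 = 11.01584836
K * exp(-rT) = 9.9400 * 0.95122942 = 9.45522048
P = C - S*exp(-qT) + K*exp(-rT)
P = 2.9800 - 11.01584836 + 9.45522048 = 1.4194


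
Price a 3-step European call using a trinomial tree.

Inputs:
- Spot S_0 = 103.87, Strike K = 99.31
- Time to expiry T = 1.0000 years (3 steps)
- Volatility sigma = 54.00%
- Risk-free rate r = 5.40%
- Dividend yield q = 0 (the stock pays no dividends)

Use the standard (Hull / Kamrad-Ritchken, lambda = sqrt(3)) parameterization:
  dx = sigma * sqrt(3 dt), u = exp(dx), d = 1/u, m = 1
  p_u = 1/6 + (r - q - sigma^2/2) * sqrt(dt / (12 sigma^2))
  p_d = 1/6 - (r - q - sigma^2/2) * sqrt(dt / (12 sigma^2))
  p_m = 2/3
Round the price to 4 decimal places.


Answer: Price = V(0,0) = 24.9336

Derivation:
dt = T/N = 0.333333; dx = sigma*sqrt(3*dt) = 0.540000
u = exp(dx) = 1.716007; d = 1/u = 0.582748
p_u = 0.138333, p_m = 0.666667, p_d = 0.195000
Discount per step: exp(-r*dt) = 0.982161
Stock lattice S(k, j) with j the centered position index:
  k=0: S(0,+0) = 103.8700
  k=1: S(1,-1) = 60.5301; S(1,+0) = 103.8700; S(1,+1) = 178.2416
  k=2: S(2,-2) = 35.2738; S(2,-1) = 60.5301; S(2,+0) = 103.8700; S(2,+1) = 178.2416; S(2,+2) = 305.8639
  k=3: S(3,-3) = 20.5557; S(3,-2) = 35.2738; S(3,-1) = 60.5301; S(3,+0) = 103.8700; S(3,+1) = 178.2416; S(3,+2) = 305.8639; S(3,+3) = 524.8645
Terminal payoffs V(N, j) = max(S_T - K, 0):
  V(3,-3) = 0.000000; V(3,-2) = 0.000000; V(3,-1) = 0.000000; V(3,+0) = 4.560000; V(3,+1) = 78.931633; V(3,+2) = 206.553865; V(3,+3) = 425.554491
Backward induction: V(k, j) = exp(-r*dt) * [p_u * V(k+1, j+1) + p_m * V(k+1, j) + p_d * V(k+1, j-1)]
  V(2,-2) = exp(-r*dt) * [p_u*0.000000 + p_m*0.000000 + p_d*0.000000] = 0.000000
  V(2,-1) = exp(-r*dt) * [p_u*4.560000 + p_m*0.000000 + p_d*0.000000] = 0.619547
  V(2,+0) = exp(-r*dt) * [p_u*78.931633 + p_m*4.560000 + p_d*0.000000] = 13.709864
  V(2,+1) = exp(-r*dt) * [p_u*206.553865 + p_m*78.931633 + p_d*4.560000] = 80.619287
  V(2,+2) = exp(-r*dt) * [p_u*425.554491 + p_m*206.553865 + p_d*78.931633] = 208.181422
  V(1,-1) = exp(-r*dt) * [p_u*13.709864 + p_m*0.619547 + p_d*0.000000] = 2.268362
  V(1,+0) = exp(-r*dt) * [p_u*80.619287 + p_m*13.709864 + p_d*0.619547] = 20.048908
  V(1,+1) = exp(-r*dt) * [p_u*208.181422 + p_m*80.619287 + p_d*13.709864] = 83.697843
  V(0,+0) = exp(-r*dt) * [p_u*83.697843 + p_m*20.048908 + p_d*2.268362] = 24.933602


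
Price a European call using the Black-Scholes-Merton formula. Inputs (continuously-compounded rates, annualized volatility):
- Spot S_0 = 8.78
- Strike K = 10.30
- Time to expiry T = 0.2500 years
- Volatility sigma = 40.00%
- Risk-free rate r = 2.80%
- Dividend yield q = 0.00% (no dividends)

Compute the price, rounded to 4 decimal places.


d1 = (ln(S/K) + (r - q + 0.5*sigma^2) * T) / (sigma * sqrt(T)) = -0.66333744
d2 = d1 - sigma * sqrt(T) = -0.86333744
exp(-rT) = 0.99302444; exp(-qT) = 1.00000000
C = S_0 * exp(-qT) * N(d1) - K * exp(-rT) * N(d2)
N(d1) = 0.25355723; N(d2) = 0.19397598
C = 8.7800 * 1.00000000 * 0.25355723 - 10.3000 * 0.99302444 * 0.19397598 = 0.2422

Answer: Price = 0.2422


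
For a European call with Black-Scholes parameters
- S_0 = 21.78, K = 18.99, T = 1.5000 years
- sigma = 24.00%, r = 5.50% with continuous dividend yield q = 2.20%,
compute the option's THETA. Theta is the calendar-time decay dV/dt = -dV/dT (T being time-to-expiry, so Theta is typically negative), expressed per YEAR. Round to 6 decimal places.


Answer: Theta = -0.904784

Derivation:
d1 = 0.7817260491; d2 = 0.4877872800
phi(d1) = 0.2939086303; exp(-qT) = 0.9675385596; exp(-rT) = 0.9208114379
Theta = -S*exp(-qT)*phi(d1)*sigma/(2*sqrt(T)) - r*K*exp(-rT)*N(d2) + q*S*exp(-qT)*N(d1)
N(d1) = 0.7828122053; N(d2) = 0.6871497389; sqrt(T) = 1.2247448714
Term 1 = -21.7800 * 0.9675385596 * 0.2939086303 * 0.2400 / (2 * 1.2247448714) = -0.6068398787
Term 2 = -0.0550 * 18.9900 * 0.9208114379 * 0.6871497389 = -0.6608604250
Term 3 = 0.0220 * 21.7800 * 0.9675385596 * 0.7828122053 = 0.3629162601
Theta = -0.6068398787 + (-0.6608604250) + (0.3629162601) = -0.904784


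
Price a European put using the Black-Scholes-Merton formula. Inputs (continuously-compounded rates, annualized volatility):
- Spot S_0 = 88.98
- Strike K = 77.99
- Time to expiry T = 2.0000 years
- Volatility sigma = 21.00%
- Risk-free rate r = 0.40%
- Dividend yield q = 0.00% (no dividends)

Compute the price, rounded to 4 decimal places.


d1 = (ln(S/K) + (r - q + 0.5*sigma^2) * T) / (sigma * sqrt(T)) = 0.61932793
d2 = d1 - sigma * sqrt(T) = 0.32234308
exp(-rT) = 0.99203191; exp(-qT) = 1.00000000
P = K * exp(-rT) * N(-d2) - S_0 * exp(-qT) * N(-d1)
N(-d1) = 0.26785017; N(-d2) = 0.37359640
P = 77.9900 * 0.99203191 * 0.37359640 - 88.9800 * 1.00000000 * 0.26785017 = 5.0713

Answer: Price = 5.0713


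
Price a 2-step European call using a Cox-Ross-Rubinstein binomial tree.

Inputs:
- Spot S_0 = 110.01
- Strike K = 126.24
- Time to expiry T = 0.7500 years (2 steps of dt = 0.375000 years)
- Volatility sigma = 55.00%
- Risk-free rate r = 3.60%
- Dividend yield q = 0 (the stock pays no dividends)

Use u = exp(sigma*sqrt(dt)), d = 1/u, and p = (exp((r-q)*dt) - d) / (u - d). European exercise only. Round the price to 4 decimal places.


dt = T/N = 0.375000
u = exp(sigma*sqrt(dt)) = 1.400466; d = 1/u = 0.714048
p = (exp((r-q)*dt) - d) / (u - d) = 0.436387
Discount per step: exp(-r*dt) = 0.986591
Stock lattice S(k, i) with i counting down-moves:
  k=0: S(0,0) = 110.0100
  k=1: S(1,0) = 154.0652; S(1,1) = 78.5524
  k=2: S(2,0) = 215.7631; S(2,1) = 110.0100; S(2,2) = 56.0902
Terminal payoffs V(N, i) = max(S_T - K, 0):
  V(2,0) = 89.523079; V(2,1) = 0.000000; V(2,2) = 0.000000
Backward induction: V(k, i) = exp(-r*dt) * [p * V(k+1, i) + (1-p) * V(k+1, i+1)].
  V(1,0) = exp(-r*dt) * [p*89.523079 + (1-p)*0.000000] = 38.542808
  V(1,1) = exp(-r*dt) * [p*0.000000 + (1-p)*0.000000] = 0.000000
  V(0,0) = exp(-r*dt) * [p*38.542808 + (1-p)*0.000000] = 16.594023

Answer: Price = V(0,0) = 16.5940


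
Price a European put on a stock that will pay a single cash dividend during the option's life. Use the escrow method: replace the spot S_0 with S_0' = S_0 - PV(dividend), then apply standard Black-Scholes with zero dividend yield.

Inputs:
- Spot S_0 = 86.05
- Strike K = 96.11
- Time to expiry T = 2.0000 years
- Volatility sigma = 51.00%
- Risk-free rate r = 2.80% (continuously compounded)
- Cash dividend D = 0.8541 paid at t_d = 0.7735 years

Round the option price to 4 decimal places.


Answer: Price = 27.7203

Derivation:
PV(D) = D * exp(-r * t_d) = 0.8541 * 0.97857485 = 0.83580078
S_0' = S_0 - PV(D) = 86.0500 - 0.83580078 = 85.21419922
d1 = (ln(S_0'/K) + (r + sigma^2/2)*T) / (sigma*sqrt(T)) = 0.27143848
d2 = d1 - sigma*sqrt(T) = -0.44981044
exp(-rT) = 0.94553914
N(-d1) = 0.39302691; N(-d2) = 0.67357643
P = K * exp(-rT) * N(-d2) - S_0' * N(-d1) = 96.1100 * 0.94553914 * 0.67357643 - 85.21419922 * 0.39302691 = 27.7203


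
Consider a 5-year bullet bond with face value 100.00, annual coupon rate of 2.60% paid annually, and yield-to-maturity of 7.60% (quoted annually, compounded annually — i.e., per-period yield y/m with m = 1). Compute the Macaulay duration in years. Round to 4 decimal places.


Answer: Macaulay duration = 4.7179 years

Derivation:
Coupon per period c = face * coupon_rate / m = 2.600000
Periods per year m = 1; per-period yield y/m = 0.076000
Number of cashflows N = 5
Cashflows (t years, CF_t, discount factor 1/(1+y/m)^(m*t), PV):
  t = 1.0000: CF_t = 2.600000, DF = 0.929368, PV = 2.416357
  t = 2.0000: CF_t = 2.600000, DF = 0.863725, PV = 2.245685
  t = 3.0000: CF_t = 2.600000, DF = 0.802718, PV = 2.087068
  t = 4.0000: CF_t = 2.600000, DF = 0.746021, PV = 1.939654
  t = 5.0000: CF_t = 102.600000, DF = 0.693328, PV = 71.135437
Price P = sum_t PV_t = 79.824200
Macaulay numerator sum_t t * PV_t:
  t * PV_t at t = 1.0000: 2.416357
  t * PV_t at t = 2.0000: 4.491370
  t * PV_t at t = 3.0000: 6.261203
  t * PV_t at t = 4.0000: 7.758616
  t * PV_t at t = 5.0000: 355.677185
Macaulay duration D = (sum_t t * PV_t) / P = 376.604731 / 79.824200 = 4.717927


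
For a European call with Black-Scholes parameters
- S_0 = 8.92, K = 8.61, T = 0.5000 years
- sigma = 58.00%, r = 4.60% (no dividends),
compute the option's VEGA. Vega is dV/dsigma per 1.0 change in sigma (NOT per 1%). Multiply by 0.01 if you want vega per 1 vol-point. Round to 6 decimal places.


d1 = 0.3473884634; d2 = -0.0627334697
phi(d1) = 0.3755822068; exp(-qT) = 1.0000000000; exp(-rT) = 0.9772624838
Vega = S * exp(-qT) * phi(d1) * sqrt(T) = 8.9200 * 1.0000000000 * 0.3755822068 * 0.7071067812 = 2.368944

Answer: Vega = 2.368944


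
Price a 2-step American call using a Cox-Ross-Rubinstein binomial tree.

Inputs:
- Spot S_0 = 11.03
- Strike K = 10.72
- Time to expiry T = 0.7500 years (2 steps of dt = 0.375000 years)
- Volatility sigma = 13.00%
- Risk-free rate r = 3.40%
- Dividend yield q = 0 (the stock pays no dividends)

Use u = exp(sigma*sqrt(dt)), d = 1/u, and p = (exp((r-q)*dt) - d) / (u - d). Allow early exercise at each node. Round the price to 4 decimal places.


dt = T/N = 0.375000
u = exp(sigma*sqrt(dt)) = 1.082863; d = 1/u = 0.923478
p = (exp((r-q)*dt) - d) / (u - d) = 0.560615
Discount per step: exp(-r*dt) = 0.987331
Stock lattice S(k, i) with i counting down-moves:
  k=0: S(0,0) = 11.0300
  k=1: S(1,0) = 11.9440; S(1,1) = 10.1860
  k=2: S(2,0) = 12.9337; S(2,1) = 11.0300; S(2,2) = 9.4065
Terminal payoffs V(N, i) = max(S_T - K, 0):
  V(2,0) = 2.213692; V(2,1) = 0.310000; V(2,2) = 0.000000
Backward induction: V(k, i) = exp(-r*dt) * [p * V(k+1, i) + (1-p) * V(k+1, i+1)]; then take max(V_cont, immediate exercise) for American.
  V(1,0) = exp(-r*dt) * [p*2.213692 + (1-p)*0.310000] = 1.359791; exercise = 1.223978; V(1,0) = max -> 1.359791
  V(1,1) = exp(-r*dt) * [p*0.310000 + (1-p)*0.000000] = 0.171589; exercise = 0.000000; V(1,1) = max -> 0.171589
  V(0,0) = exp(-r*dt) * [p*1.359791 + (1-p)*0.171589] = 0.827100; exercise = 0.310000; V(0,0) = max -> 0.827100

Answer: Price = V(0,0) = 0.8271


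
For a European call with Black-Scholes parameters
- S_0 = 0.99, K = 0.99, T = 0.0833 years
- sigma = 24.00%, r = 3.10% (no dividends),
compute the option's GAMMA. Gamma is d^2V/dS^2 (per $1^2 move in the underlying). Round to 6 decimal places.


Answer: Gamma = 5.802540

Derivation:
d1 = 0.0719138340; d2 = 0.0026456594
phi(d1) = 0.3979120281; exp(-qT) = 1.0000000000; exp(-rT) = 0.9974210313
Gamma = exp(-qT) * phi(d1) / (S * sigma * sqrt(T)) = 1.0000000000 * 0.3979120281 / (0.9900 * 0.2400 * 0.2886173938) = 5.802540


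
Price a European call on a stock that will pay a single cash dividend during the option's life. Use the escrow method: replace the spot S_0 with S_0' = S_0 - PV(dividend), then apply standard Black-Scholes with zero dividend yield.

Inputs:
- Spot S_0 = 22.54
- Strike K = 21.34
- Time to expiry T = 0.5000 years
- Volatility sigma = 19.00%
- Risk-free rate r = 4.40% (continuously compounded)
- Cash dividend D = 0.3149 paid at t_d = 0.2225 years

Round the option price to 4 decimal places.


Answer: Price = 1.9541

Derivation:
PV(D) = D * exp(-r * t_d) = 0.3149 * 0.99025777 = 0.31183217
S_0' = S_0 - PV(D) = 22.5400 - 0.31183217 = 22.22816783
d1 = (ln(S_0'/K) + (r + sigma^2/2)*T) / (sigma*sqrt(T)) = 0.53443919
d2 = d1 - sigma*sqrt(T) = 0.40008891
exp(-rT) = 0.97824024
N(d1) = 0.70348115; N(d2) = 0.65545448
C = S_0' * N(d1) - K * exp(-rT) * N(d2) = 22.22816783 * 0.70348115 - 21.3400 * 0.97824024 * 0.65545448 = 1.9541


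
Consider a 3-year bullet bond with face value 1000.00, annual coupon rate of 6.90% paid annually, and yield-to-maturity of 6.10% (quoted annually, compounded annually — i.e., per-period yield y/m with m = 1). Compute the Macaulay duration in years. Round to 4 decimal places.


Answer: Macaulay duration = 2.8126 years

Derivation:
Coupon per period c = face * coupon_rate / m = 69.000000
Periods per year m = 1; per-period yield y/m = 0.061000
Number of cashflows N = 3
Cashflows (t years, CF_t, discount factor 1/(1+y/m)^(m*t), PV):
  t = 1.0000: CF_t = 69.000000, DF = 0.942507, PV = 65.032988
  t = 2.0000: CF_t = 69.000000, DF = 0.888320, PV = 61.294051
  t = 3.0000: CF_t = 1069.000000, DF = 0.837247, PV = 895.017555
Price P = sum_t PV_t = 1021.344593
Macaulay numerator sum_t t * PV_t:
  t * PV_t at t = 1.0000: 65.032988
  t * PV_t at t = 2.0000: 122.588101
  t * PV_t at t = 3.0000: 2685.052664
Macaulay duration D = (sum_t t * PV_t) / P = 2872.673753 / 1021.344593 = 2.812639


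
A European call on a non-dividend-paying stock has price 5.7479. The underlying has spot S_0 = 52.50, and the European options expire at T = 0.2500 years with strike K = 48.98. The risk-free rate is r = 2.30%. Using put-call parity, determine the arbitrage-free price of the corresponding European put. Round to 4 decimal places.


Answer: Put price = 1.9471

Derivation:
Put-call parity: C - P = S_0 * exp(-qT) - K * exp(-rT).
S_0 * exp(-qT) = 52.5000 * 1.00000000 = 52.50000000
K * exp(-rT) = 48.9800 * 0.99426650 = 48.69917315
P = C - S*exp(-qT) + K*exp(-rT)
P = 5.7479 - 52.50000000 + 48.69917315 = 1.9471


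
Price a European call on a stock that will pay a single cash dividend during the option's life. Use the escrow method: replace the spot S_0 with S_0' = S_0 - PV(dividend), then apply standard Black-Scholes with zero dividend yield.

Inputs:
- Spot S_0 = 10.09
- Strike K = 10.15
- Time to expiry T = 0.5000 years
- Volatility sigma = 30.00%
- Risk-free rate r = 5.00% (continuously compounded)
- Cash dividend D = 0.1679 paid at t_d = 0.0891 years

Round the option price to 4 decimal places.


PV(D) = D * exp(-r * t_d) = 0.1679 * 0.99555491 = 0.16715367
S_0' = S_0 - PV(D) = 10.0900 - 0.16715367 = 9.92284633
d1 = (ln(S_0'/K) + (r + sigma^2/2)*T) / (sigma*sqrt(T)) = 0.11721993
d2 = d1 - sigma*sqrt(T) = -0.09491210
exp(-rT) = 0.97530991
N(d1) = 0.54665711; N(d2) = 0.46219232
C = S_0' * N(d1) - K * exp(-rT) * N(d2) = 9.92284633 * 0.54665711 - 10.1500 * 0.97530991 * 0.46219232 = 0.8490

Answer: Price = 0.8490


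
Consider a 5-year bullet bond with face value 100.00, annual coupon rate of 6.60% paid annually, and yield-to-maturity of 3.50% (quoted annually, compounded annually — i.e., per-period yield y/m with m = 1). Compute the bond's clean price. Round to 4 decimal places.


Coupon per period c = face * coupon_rate / m = 6.600000
Periods per year m = 1; per-period yield y/m = 0.035000
Number of cashflows N = 5
Cashflows (t years, CF_t, discount factor 1/(1+y/m)^(m*t), PV):
  t = 1.0000: CF_t = 6.600000, DF = 0.966184, PV = 6.376812
  t = 2.0000: CF_t = 6.600000, DF = 0.933511, PV = 6.161171
  t = 3.0000: CF_t = 6.600000, DF = 0.901943, PV = 5.952822
  t = 4.0000: CF_t = 6.600000, DF = 0.871442, PV = 5.751519
  t = 5.0000: CF_t = 106.600000, DF = 0.841973, PV = 89.754340
Price P = sum_t PV_t = 113.996662

Answer: Price = 113.9967


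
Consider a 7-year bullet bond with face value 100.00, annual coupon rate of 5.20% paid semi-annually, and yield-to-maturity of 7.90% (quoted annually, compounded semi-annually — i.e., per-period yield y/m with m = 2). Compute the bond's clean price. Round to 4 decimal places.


Answer: Price = 85.6926

Derivation:
Coupon per period c = face * coupon_rate / m = 2.600000
Periods per year m = 2; per-period yield y/m = 0.039500
Number of cashflows N = 14
Cashflows (t years, CF_t, discount factor 1/(1+y/m)^(m*t), PV):
  t = 0.5000: CF_t = 2.600000, DF = 0.962001, PV = 2.501203
  t = 1.0000: CF_t = 2.600000, DF = 0.925446, PV = 2.406159
  t = 1.5000: CF_t = 2.600000, DF = 0.890280, PV = 2.314727
  t = 2.0000: CF_t = 2.600000, DF = 0.856450, PV = 2.226770
  t = 2.5000: CF_t = 2.600000, DF = 0.823906, PV = 2.142155
  t = 3.0000: CF_t = 2.600000, DF = 0.792598, PV = 2.060755
  t = 3.5000: CF_t = 2.600000, DF = 0.762480, PV = 1.982448
  t = 4.0000: CF_t = 2.600000, DF = 0.733507, PV = 1.907117
  t = 4.5000: CF_t = 2.600000, DF = 0.705634, PV = 1.834649
  t = 5.0000: CF_t = 2.600000, DF = 0.678821, PV = 1.764934
  t = 5.5000: CF_t = 2.600000, DF = 0.653026, PV = 1.697868
  t = 6.0000: CF_t = 2.600000, DF = 0.628212, PV = 1.633351
  t = 6.5000: CF_t = 2.600000, DF = 0.604340, PV = 1.571285
  t = 7.0000: CF_t = 102.600000, DF = 0.581376, PV = 59.649176
Price P = sum_t PV_t = 85.692597


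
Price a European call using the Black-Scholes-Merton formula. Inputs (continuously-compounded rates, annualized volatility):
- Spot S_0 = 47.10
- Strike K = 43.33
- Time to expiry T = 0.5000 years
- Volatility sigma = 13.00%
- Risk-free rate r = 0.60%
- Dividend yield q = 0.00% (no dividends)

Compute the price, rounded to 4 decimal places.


Answer: Price = 4.2862

Derivation:
d1 = (ln(S/K) + (r - q + 0.5*sigma^2) * T) / (sigma * sqrt(T)) = 0.98617208
d2 = d1 - sigma * sqrt(T) = 0.89424820
exp(-rT) = 0.99700450; exp(-qT) = 1.00000000
C = S_0 * exp(-qT) * N(d1) - K * exp(-rT) * N(d2)
N(d1) = 0.83797566; N(d2) = 0.81440544
C = 47.1000 * 1.00000000 * 0.83797566 - 43.3300 * 0.99700450 * 0.81440544 = 4.2862


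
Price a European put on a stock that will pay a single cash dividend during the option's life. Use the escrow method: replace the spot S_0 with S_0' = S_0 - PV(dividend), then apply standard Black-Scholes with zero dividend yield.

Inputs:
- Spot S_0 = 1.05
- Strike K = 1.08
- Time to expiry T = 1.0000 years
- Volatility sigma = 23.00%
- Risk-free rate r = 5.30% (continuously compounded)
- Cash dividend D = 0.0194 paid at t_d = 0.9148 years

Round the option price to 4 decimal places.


Answer: Price = 0.0905

Derivation:
PV(D) = D * exp(-r * t_d) = 0.0194 * 0.95267220 = 0.01848184
S_0' = S_0 - PV(D) = 1.0500 - 0.01848184 = 1.03151816
d1 = (ln(S_0'/K) + (r + sigma^2/2)*T) / (sigma*sqrt(T)) = 0.14574181
d2 = d1 - sigma*sqrt(T) = -0.08425819
exp(-rT) = 0.94838001
N(-d1) = 0.44206261; N(-d2) = 0.53357442
P = K * exp(-rT) * N(-d2) - S_0' * N(-d1) = 1.0800 * 0.94838001 * 0.53357442 - 1.03151816 * 0.44206261 = 0.0905


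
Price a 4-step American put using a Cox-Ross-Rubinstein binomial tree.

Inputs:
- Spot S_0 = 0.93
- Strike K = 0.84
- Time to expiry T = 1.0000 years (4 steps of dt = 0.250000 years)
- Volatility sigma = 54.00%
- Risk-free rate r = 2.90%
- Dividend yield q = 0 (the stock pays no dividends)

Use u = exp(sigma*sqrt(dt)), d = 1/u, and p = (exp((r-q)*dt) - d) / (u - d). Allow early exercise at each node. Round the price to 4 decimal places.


dt = T/N = 0.250000
u = exp(sigma*sqrt(dt)) = 1.309964; d = 1/u = 0.763379
p = (exp((r-q)*dt) - d) / (u - d) = 0.446219
Discount per step: exp(-r*dt) = 0.992776
Stock lattice S(k, i) with i counting down-moves:
  k=0: S(0,0) = 0.9300
  k=1: S(1,0) = 1.2183; S(1,1) = 0.7099
  k=2: S(2,0) = 1.5959; S(2,1) = 0.9300; S(2,2) = 0.5420
  k=3: S(3,0) = 2.0906; S(3,1) = 1.2183; S(3,2) = 0.7099; S(3,3) = 0.4137
  k=4: S(4,0) = 2.7386; S(4,1) = 1.5959; S(4,2) = 0.9300; S(4,3) = 0.5420; S(4,4) = 0.3158
Terminal payoffs V(N, i) = max(K - S_T, 0):
  V(4,0) = 0.000000; V(4,1) = 0.000000; V(4,2) = 0.000000; V(4,3) = 0.298044; V(4,4) = 0.524176
Backward induction: V(k, i) = exp(-r*dt) * [p * V(k+1, i) + (1-p) * V(k+1, i+1)]; then take max(V_cont, immediate exercise) for American.
  V(3,0) = exp(-r*dt) * [p*0.000000 + (1-p)*0.000000] = 0.000000; exercise = 0.000000; V(3,0) = max -> 0.000000
  V(3,1) = exp(-r*dt) * [p*0.000000 + (1-p)*0.000000] = 0.000000; exercise = 0.000000; V(3,1) = max -> 0.000000
  V(3,2) = exp(-r*dt) * [p*0.000000 + (1-p)*0.298044] = 0.163859; exercise = 0.130057; V(3,2) = max -> 0.163859
  V(3,3) = exp(-r*dt) * [p*0.298044 + (1-p)*0.524176] = 0.420214; exercise = 0.426282; V(3,3) = max -> 0.426282
  V(2,0) = exp(-r*dt) * [p*0.000000 + (1-p)*0.000000] = 0.000000; exercise = 0.000000; V(2,0) = max -> 0.000000
  V(2,1) = exp(-r*dt) * [p*0.000000 + (1-p)*0.163859] = 0.090086; exercise = 0.000000; V(2,1) = max -> 0.090086
  V(2,2) = exp(-r*dt) * [p*0.163859 + (1-p)*0.426282] = 0.306950; exercise = 0.298044; V(2,2) = max -> 0.306950
  V(1,0) = exp(-r*dt) * [p*0.000000 + (1-p)*0.090086] = 0.049528; exercise = 0.000000; V(1,0) = max -> 0.049528
  V(1,1) = exp(-r*dt) * [p*0.090086 + (1-p)*0.306950] = 0.208663; exercise = 0.130057; V(1,1) = max -> 0.208663
  V(0,0) = exp(-r*dt) * [p*0.049528 + (1-p)*0.208663] = 0.136659; exercise = 0.000000; V(0,0) = max -> 0.136659

Answer: Price = V(0,0) = 0.1367


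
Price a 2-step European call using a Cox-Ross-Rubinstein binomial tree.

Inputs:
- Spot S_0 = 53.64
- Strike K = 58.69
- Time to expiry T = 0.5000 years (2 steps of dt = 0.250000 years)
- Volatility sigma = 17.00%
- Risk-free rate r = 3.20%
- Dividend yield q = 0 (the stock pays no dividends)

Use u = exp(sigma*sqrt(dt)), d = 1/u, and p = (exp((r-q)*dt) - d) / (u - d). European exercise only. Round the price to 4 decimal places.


Answer: Price = V(0,0) = 1.3312

Derivation:
dt = T/N = 0.250000
u = exp(sigma*sqrt(dt)) = 1.088717; d = 1/u = 0.918512
p = (exp((r-q)*dt) - d) / (u - d) = 0.525954
Discount per step: exp(-r*dt) = 0.992032
Stock lattice S(k, i) with i counting down-moves:
  k=0: S(0,0) = 53.6400
  k=1: S(1,0) = 58.3988; S(1,1) = 49.2690
  k=2: S(2,0) = 63.5798; S(2,1) = 53.6400; S(2,2) = 45.2542
Terminal payoffs V(N, i) = max(S_T - K, 0):
  V(2,0) = 4.889752; V(2,1) = 0.000000; V(2,2) = 0.000000
Backward induction: V(k, i) = exp(-r*dt) * [p * V(k+1, i) + (1-p) * V(k+1, i+1)].
  V(1,0) = exp(-r*dt) * [p*4.889752 + (1-p)*0.000000] = 2.551290
  V(1,1) = exp(-r*dt) * [p*0.000000 + (1-p)*0.000000] = 0.000000
  V(0,0) = exp(-r*dt) * [p*2.551290 + (1-p)*0.000000] = 1.331168


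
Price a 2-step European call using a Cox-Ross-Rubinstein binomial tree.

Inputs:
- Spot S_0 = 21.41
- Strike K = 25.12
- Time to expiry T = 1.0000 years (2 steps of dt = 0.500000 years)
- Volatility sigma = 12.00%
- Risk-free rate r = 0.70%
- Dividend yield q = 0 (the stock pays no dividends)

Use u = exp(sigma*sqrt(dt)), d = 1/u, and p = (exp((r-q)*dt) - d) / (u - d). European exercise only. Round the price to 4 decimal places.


dt = T/N = 0.500000
u = exp(sigma*sqrt(dt)) = 1.088557; d = 1/u = 0.918647
p = (exp((r-q)*dt) - d) / (u - d) = 0.499435
Discount per step: exp(-r*dt) = 0.996506
Stock lattice S(k, i) with i counting down-moves:
  k=0: S(0,0) = 21.4100
  k=1: S(1,0) = 23.3060; S(1,1) = 19.6682
  k=2: S(2,0) = 25.3699; S(2,1) = 21.4100; S(2,2) = 18.0682
Terminal payoffs V(N, i) = max(S_T - K, 0):
  V(2,0) = 0.249908; V(2,1) = 0.000000; V(2,2) = 0.000000
Backward induction: V(k, i) = exp(-r*dt) * [p * V(k+1, i) + (1-p) * V(k+1, i+1)].
  V(1,0) = exp(-r*dt) * [p*0.249908 + (1-p)*0.000000] = 0.124376
  V(1,1) = exp(-r*dt) * [p*0.000000 + (1-p)*0.000000] = 0.000000
  V(0,0) = exp(-r*dt) * [p*0.124376 + (1-p)*0.000000] = 0.061901

Answer: Price = V(0,0) = 0.0619


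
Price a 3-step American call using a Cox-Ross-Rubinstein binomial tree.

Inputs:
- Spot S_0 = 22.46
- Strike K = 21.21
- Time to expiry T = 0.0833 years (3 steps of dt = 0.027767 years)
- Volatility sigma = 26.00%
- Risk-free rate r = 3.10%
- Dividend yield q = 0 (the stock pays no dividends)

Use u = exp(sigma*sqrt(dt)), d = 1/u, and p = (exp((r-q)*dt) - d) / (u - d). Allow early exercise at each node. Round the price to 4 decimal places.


dt = T/N = 0.027767
u = exp(sigma*sqrt(dt)) = 1.044277; d = 1/u = 0.957600
p = (exp((r-q)*dt) - d) / (u - d) = 0.499106
Discount per step: exp(-r*dt) = 0.999140
Stock lattice S(k, i) with i counting down-moves:
  k=0: S(0,0) = 22.4600
  k=1: S(1,0) = 23.4545; S(1,1) = 21.5077
  k=2: S(2,0) = 24.4929; S(2,1) = 22.4600; S(2,2) = 20.5958
  k=3: S(3,0) = 25.5774; S(3,1) = 23.4545; S(3,2) = 21.5077; S(3,3) = 19.7225
Terminal payoffs V(N, i) = max(S_T - K, 0):
  V(3,0) = 4.367420; V(3,1) = 2.244459; V(3,2) = 0.297706; V(3,3) = 0.000000
Backward induction: V(k, i) = exp(-r*dt) * [p * V(k+1, i) + (1-p) * V(k+1, i+1)]; then take max(V_cont, immediate exercise) for American.
  V(2,0) = exp(-r*dt) * [p*4.367420 + (1-p)*2.244459] = 3.301198; exercise = 3.282949; V(2,0) = max -> 3.301198
  V(2,1) = exp(-r*dt) * [p*2.244459 + (1-p)*0.297706] = 1.268249; exercise = 1.250000; V(2,1) = max -> 1.268249
  V(2,2) = exp(-r*dt) * [p*0.297706 + (1-p)*0.000000] = 0.148459; exercise = 0.000000; V(2,2) = max -> 0.148459
  V(1,0) = exp(-r*dt) * [p*3.301198 + (1-p)*1.268249] = 2.280941; exercise = 2.244459; V(1,0) = max -> 2.280941
  V(1,1) = exp(-r*dt) * [p*1.268249 + (1-p)*0.148459] = 0.706744; exercise = 0.297706; V(1,1) = max -> 0.706744
  V(0,0) = exp(-r*dt) * [p*2.280941 + (1-p)*0.706744] = 1.491150; exercise = 1.250000; V(0,0) = max -> 1.491150

Answer: Price = V(0,0) = 1.4912


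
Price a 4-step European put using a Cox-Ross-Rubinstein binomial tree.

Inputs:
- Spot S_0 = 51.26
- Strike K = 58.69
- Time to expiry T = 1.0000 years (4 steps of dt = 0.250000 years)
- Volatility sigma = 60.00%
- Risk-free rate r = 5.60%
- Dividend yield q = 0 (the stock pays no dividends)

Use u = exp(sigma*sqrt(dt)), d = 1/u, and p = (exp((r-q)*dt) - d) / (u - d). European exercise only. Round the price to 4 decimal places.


Answer: Price = V(0,0) = 15.0460

Derivation:
dt = T/N = 0.250000
u = exp(sigma*sqrt(dt)) = 1.349859; d = 1/u = 0.740818
p = (exp((r-q)*dt) - d) / (u - d) = 0.448706
Discount per step: exp(-r*dt) = 0.986098
Stock lattice S(k, i) with i counting down-moves:
  k=0: S(0,0) = 51.2600
  k=1: S(1,0) = 69.1938; S(1,1) = 37.9743
  k=2: S(2,0) = 93.4018; S(2,1) = 51.2600; S(2,2) = 28.1321
  k=3: S(3,0) = 126.0793; S(3,1) = 69.1938; S(3,2) = 37.9743; S(3,3) = 20.8408
  k=4: S(4,0) = 170.1892; S(4,1) = 93.4018; S(4,2) = 51.2600; S(4,3) = 28.1321; S(4,4) = 15.4392
Terminal payoffs V(N, i) = max(K - S_T, 0):
  V(4,0) = 0.000000; V(4,1) = 0.000000; V(4,2) = 7.430000; V(4,3) = 30.557916; V(4,4) = 43.250785
Backward induction: V(k, i) = exp(-r*dt) * [p * V(k+1, i) + (1-p) * V(k+1, i+1)].
  V(3,0) = exp(-r*dt) * [p*0.000000 + (1-p)*0.000000] = 0.000000
  V(3,1) = exp(-r*dt) * [p*0.000000 + (1-p)*7.430000] = 4.039167
  V(3,2) = exp(-r*dt) * [p*7.430000 + (1-p)*30.557916] = 19.899723
  V(3,3) = exp(-r*dt) * [p*30.557916 + (1-p)*43.250785] = 37.033304
  V(2,0) = exp(-r*dt) * [p*0.000000 + (1-p)*4.039167] = 2.195811
  V(2,1) = exp(-r*dt) * [p*4.039167 + (1-p)*19.899723] = 12.605280
  V(2,2) = exp(-r*dt) * [p*19.899723 + (1-p)*37.033304] = 28.937389
  V(1,0) = exp(-r*dt) * [p*2.195811 + (1-p)*12.605280] = 7.824178
  V(1,1) = exp(-r*dt) * [p*12.605280 + (1-p)*28.937389] = 21.308652
  V(0,0) = exp(-r*dt) * [p*7.824178 + (1-p)*21.308652] = 15.045961


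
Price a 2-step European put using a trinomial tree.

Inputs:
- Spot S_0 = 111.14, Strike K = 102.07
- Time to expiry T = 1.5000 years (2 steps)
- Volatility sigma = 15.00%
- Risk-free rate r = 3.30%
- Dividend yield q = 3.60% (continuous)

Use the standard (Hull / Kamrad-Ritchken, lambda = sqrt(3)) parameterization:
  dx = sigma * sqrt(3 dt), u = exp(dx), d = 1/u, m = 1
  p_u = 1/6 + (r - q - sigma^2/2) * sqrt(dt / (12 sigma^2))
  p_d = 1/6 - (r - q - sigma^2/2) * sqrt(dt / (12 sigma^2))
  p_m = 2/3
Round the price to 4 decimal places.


Answer: Price = V(0,0) = 4.2959

Derivation:
dt = T/N = 0.750000; dx = sigma*sqrt(3*dt) = 0.225000
u = exp(dx) = 1.252323; d = 1/u = 0.798516
p_u = 0.142917, p_m = 0.666667, p_d = 0.190417
Discount per step: exp(-r*dt) = 0.975554
Stock lattice S(k, j) with j the centered position index:
  k=0: S(0,+0) = 111.1400
  k=1: S(1,-1) = 88.7471; S(1,+0) = 111.1400; S(1,+1) = 139.1831
  k=2: S(2,-2) = 70.8660; S(2,-1) = 88.7471; S(2,+0) = 111.1400; S(2,+1) = 139.1831; S(2,+2) = 174.3022
Terminal payoffs V(N, j) = max(K - S_T, 0):
  V(2,-2) = 31.204007; V(2,-1) = 13.322907; V(2,+0) = 0.000000; V(2,+1) = 0.000000; V(2,+2) = 0.000000
Backward induction: V(k, j) = exp(-r*dt) * [p_u * V(k+1, j+1) + p_m * V(k+1, j) + p_d * V(k+1, j-1)]
  V(1,-1) = exp(-r*dt) * [p_u*0.000000 + p_m*13.322907 + p_d*31.204007] = 14.461318
  V(1,+0) = exp(-r*dt) * [p_u*0.000000 + p_m*0.000000 + p_d*13.322907] = 2.474886
  V(1,+1) = exp(-r*dt) * [p_u*0.000000 + p_m*0.000000 + p_d*0.000000] = 0.000000
  V(0,+0) = exp(-r*dt) * [p_u*0.000000 + p_m*2.474886 + p_d*14.461318] = 4.295948


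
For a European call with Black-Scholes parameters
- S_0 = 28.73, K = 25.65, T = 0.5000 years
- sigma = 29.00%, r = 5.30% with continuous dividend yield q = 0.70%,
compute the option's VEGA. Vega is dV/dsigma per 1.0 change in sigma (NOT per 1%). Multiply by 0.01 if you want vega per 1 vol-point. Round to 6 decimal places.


d1 = 0.7676902339; d2 = 0.5626292674
phi(d1) = 0.2971219314; exp(-qT) = 0.9965061179; exp(-rT) = 0.9738480438
Vega = S * exp(-qT) * phi(d1) * sqrt(T) = 28.7300 * 0.9965061179 * 0.2971219314 * 0.7071067812 = 6.014996

Answer: Vega = 6.014996


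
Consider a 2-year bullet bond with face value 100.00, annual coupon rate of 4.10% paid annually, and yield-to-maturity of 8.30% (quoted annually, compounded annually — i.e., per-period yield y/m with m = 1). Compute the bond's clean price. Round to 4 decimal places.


Coupon per period c = face * coupon_rate / m = 4.100000
Periods per year m = 1; per-period yield y/m = 0.083000
Number of cashflows N = 2
Cashflows (t years, CF_t, discount factor 1/(1+y/m)^(m*t), PV):
  t = 1.0000: CF_t = 4.100000, DF = 0.923361, PV = 3.785780
  t = 2.0000: CF_t = 104.100000, DF = 0.852596, PV = 88.755202
Price P = sum_t PV_t = 92.540982

Answer: Price = 92.5410


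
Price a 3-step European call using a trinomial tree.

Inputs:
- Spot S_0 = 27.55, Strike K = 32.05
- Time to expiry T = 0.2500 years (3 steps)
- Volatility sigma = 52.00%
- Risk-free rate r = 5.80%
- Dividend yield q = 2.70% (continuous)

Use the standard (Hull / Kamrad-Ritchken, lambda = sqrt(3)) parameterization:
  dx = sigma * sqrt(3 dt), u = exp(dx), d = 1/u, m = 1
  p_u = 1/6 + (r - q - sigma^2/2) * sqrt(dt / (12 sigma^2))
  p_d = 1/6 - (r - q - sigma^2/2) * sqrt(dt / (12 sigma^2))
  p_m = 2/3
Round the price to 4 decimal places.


dt = T/N = 0.083333; dx = sigma*sqrt(3*dt) = 0.260000
u = exp(dx) = 1.296930; d = 1/u = 0.771052
p_u = 0.149968, p_m = 0.666667, p_d = 0.183365
Discount per step: exp(-r*dt) = 0.995178
Stock lattice S(k, j) with j the centered position index:
  k=0: S(0,+0) = 27.5500
  k=1: S(1,-1) = 21.2425; S(1,+0) = 27.5500; S(1,+1) = 35.7304
  k=2: S(2,-2) = 16.3790; S(2,-1) = 21.2425; S(2,+0) = 27.5500; S(2,+1) = 35.7304; S(2,+2) = 46.3399
  k=3: S(3,-3) = 12.6291; S(3,-2) = 16.3790; S(3,-1) = 21.2425; S(3,+0) = 27.5500; S(3,+1) = 35.7304; S(3,+2) = 46.3399; S(3,+3) = 60.0996
Terminal payoffs V(N, j) = max(S_T - K, 0):
  V(3,-3) = 0.000000; V(3,-2) = 0.000000; V(3,-1) = 0.000000; V(3,+0) = 0.000000; V(3,+1) = 3.680424; V(3,+2) = 14.289862; V(3,+3) = 28.049561
Backward induction: V(k, j) = exp(-r*dt) * [p_u * V(k+1, j+1) + p_m * V(k+1, j) + p_d * V(k+1, j-1)]
  V(2,-2) = exp(-r*dt) * [p_u*0.000000 + p_m*0.000000 + p_d*0.000000] = 0.000000
  V(2,-1) = exp(-r*dt) * [p_u*0.000000 + p_m*0.000000 + p_d*0.000000] = 0.000000
  V(2,+0) = exp(-r*dt) * [p_u*3.680424 + p_m*0.000000 + p_d*0.000000] = 0.549284
  V(2,+1) = exp(-r*dt) * [p_u*14.289862 + p_m*3.680424 + p_d*0.000000] = 4.574474
  V(2,+2) = exp(-r*dt) * [p_u*28.049561 + p_m*14.289862 + p_d*3.680424] = 14.338501
  V(1,-1) = exp(-r*dt) * [p_u*0.549284 + p_m*0.000000 + p_d*0.000000] = 0.081978
  V(1,+0) = exp(-r*dt) * [p_u*4.574474 + p_m*0.549284 + p_d*0.000000] = 1.047141
  V(1,+1) = exp(-r*dt) * [p_u*14.338501 + p_m*4.574474 + p_d*0.549284] = 5.275126
  V(0,+0) = exp(-r*dt) * [p_u*5.275126 + p_m*1.047141 + p_d*0.081978] = 1.496973

Answer: Price = V(0,0) = 1.4970


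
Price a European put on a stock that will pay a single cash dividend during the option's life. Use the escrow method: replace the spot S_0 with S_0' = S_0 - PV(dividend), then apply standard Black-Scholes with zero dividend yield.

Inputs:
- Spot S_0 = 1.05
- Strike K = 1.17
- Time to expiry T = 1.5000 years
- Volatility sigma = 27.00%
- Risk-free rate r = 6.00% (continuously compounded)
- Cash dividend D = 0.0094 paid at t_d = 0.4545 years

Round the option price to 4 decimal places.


Answer: Price = 0.1532

Derivation:
PV(D) = D * exp(-r * t_d) = 0.0094 * 0.97309847 = 0.00914713
S_0' = S_0 - PV(D) = 1.0500 - 0.00914713 = 1.04085287
d1 = (ln(S_0'/K) + (r + sigma^2/2)*T) / (sigma*sqrt(T)) = 0.08380188
d2 = d1 - sigma*sqrt(T) = -0.24687923
exp(-rT) = 0.91393119
N(-d1) = 0.46660698; N(-d2) = 0.59749916
P = K * exp(-rT) * N(-d2) - S_0' * N(-d1) = 1.1700 * 0.91393119 * 0.59749916 - 1.04085287 * 0.46660698 = 0.1532
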